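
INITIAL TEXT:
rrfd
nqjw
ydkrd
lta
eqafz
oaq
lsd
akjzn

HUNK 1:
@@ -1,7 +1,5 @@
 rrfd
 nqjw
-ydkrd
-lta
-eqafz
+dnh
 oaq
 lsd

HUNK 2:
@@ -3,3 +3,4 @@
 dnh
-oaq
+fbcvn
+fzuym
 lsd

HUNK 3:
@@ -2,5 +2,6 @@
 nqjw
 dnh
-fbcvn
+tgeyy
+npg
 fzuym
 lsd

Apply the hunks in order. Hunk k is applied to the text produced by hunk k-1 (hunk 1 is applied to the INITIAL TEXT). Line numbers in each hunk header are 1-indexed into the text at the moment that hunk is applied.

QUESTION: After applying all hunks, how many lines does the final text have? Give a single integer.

Hunk 1: at line 1 remove [ydkrd,lta,eqafz] add [dnh] -> 6 lines: rrfd nqjw dnh oaq lsd akjzn
Hunk 2: at line 3 remove [oaq] add [fbcvn,fzuym] -> 7 lines: rrfd nqjw dnh fbcvn fzuym lsd akjzn
Hunk 3: at line 2 remove [fbcvn] add [tgeyy,npg] -> 8 lines: rrfd nqjw dnh tgeyy npg fzuym lsd akjzn
Final line count: 8

Answer: 8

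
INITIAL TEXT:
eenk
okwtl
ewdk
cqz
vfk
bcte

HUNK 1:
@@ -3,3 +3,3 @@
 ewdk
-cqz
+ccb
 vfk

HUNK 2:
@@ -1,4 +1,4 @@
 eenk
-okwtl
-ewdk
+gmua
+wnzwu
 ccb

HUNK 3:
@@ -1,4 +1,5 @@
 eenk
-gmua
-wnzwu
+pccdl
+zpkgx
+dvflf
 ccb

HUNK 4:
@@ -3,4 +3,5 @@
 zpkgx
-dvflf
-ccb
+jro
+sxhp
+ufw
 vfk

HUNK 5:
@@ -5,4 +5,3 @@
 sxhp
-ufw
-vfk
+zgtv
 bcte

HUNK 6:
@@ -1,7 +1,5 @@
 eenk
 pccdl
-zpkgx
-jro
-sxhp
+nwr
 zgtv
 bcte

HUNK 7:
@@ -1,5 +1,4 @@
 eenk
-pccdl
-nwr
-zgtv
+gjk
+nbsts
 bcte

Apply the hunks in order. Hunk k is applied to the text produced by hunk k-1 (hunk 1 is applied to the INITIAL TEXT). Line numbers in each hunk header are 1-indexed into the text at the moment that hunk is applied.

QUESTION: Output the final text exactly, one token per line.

Answer: eenk
gjk
nbsts
bcte

Derivation:
Hunk 1: at line 3 remove [cqz] add [ccb] -> 6 lines: eenk okwtl ewdk ccb vfk bcte
Hunk 2: at line 1 remove [okwtl,ewdk] add [gmua,wnzwu] -> 6 lines: eenk gmua wnzwu ccb vfk bcte
Hunk 3: at line 1 remove [gmua,wnzwu] add [pccdl,zpkgx,dvflf] -> 7 lines: eenk pccdl zpkgx dvflf ccb vfk bcte
Hunk 4: at line 3 remove [dvflf,ccb] add [jro,sxhp,ufw] -> 8 lines: eenk pccdl zpkgx jro sxhp ufw vfk bcte
Hunk 5: at line 5 remove [ufw,vfk] add [zgtv] -> 7 lines: eenk pccdl zpkgx jro sxhp zgtv bcte
Hunk 6: at line 1 remove [zpkgx,jro,sxhp] add [nwr] -> 5 lines: eenk pccdl nwr zgtv bcte
Hunk 7: at line 1 remove [pccdl,nwr,zgtv] add [gjk,nbsts] -> 4 lines: eenk gjk nbsts bcte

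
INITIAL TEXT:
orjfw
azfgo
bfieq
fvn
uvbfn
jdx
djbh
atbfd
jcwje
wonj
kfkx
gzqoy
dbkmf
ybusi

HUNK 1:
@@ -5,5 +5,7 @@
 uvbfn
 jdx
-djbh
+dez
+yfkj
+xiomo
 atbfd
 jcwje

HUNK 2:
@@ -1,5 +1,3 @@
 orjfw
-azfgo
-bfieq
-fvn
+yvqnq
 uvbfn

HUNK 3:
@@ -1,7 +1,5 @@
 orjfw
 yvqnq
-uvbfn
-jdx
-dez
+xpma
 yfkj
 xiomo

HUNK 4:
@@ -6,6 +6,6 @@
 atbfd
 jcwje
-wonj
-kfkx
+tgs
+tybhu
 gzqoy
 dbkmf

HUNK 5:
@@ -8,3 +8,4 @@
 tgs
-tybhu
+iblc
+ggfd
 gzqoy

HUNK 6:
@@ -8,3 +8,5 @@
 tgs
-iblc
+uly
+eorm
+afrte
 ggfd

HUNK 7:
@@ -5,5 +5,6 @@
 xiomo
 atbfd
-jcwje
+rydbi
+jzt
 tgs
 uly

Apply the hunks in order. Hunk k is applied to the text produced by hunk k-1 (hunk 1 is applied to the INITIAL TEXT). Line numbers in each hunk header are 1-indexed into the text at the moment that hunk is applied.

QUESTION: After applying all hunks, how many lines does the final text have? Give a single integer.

Answer: 16

Derivation:
Hunk 1: at line 5 remove [djbh] add [dez,yfkj,xiomo] -> 16 lines: orjfw azfgo bfieq fvn uvbfn jdx dez yfkj xiomo atbfd jcwje wonj kfkx gzqoy dbkmf ybusi
Hunk 2: at line 1 remove [azfgo,bfieq,fvn] add [yvqnq] -> 14 lines: orjfw yvqnq uvbfn jdx dez yfkj xiomo atbfd jcwje wonj kfkx gzqoy dbkmf ybusi
Hunk 3: at line 1 remove [uvbfn,jdx,dez] add [xpma] -> 12 lines: orjfw yvqnq xpma yfkj xiomo atbfd jcwje wonj kfkx gzqoy dbkmf ybusi
Hunk 4: at line 6 remove [wonj,kfkx] add [tgs,tybhu] -> 12 lines: orjfw yvqnq xpma yfkj xiomo atbfd jcwje tgs tybhu gzqoy dbkmf ybusi
Hunk 5: at line 8 remove [tybhu] add [iblc,ggfd] -> 13 lines: orjfw yvqnq xpma yfkj xiomo atbfd jcwje tgs iblc ggfd gzqoy dbkmf ybusi
Hunk 6: at line 8 remove [iblc] add [uly,eorm,afrte] -> 15 lines: orjfw yvqnq xpma yfkj xiomo atbfd jcwje tgs uly eorm afrte ggfd gzqoy dbkmf ybusi
Hunk 7: at line 5 remove [jcwje] add [rydbi,jzt] -> 16 lines: orjfw yvqnq xpma yfkj xiomo atbfd rydbi jzt tgs uly eorm afrte ggfd gzqoy dbkmf ybusi
Final line count: 16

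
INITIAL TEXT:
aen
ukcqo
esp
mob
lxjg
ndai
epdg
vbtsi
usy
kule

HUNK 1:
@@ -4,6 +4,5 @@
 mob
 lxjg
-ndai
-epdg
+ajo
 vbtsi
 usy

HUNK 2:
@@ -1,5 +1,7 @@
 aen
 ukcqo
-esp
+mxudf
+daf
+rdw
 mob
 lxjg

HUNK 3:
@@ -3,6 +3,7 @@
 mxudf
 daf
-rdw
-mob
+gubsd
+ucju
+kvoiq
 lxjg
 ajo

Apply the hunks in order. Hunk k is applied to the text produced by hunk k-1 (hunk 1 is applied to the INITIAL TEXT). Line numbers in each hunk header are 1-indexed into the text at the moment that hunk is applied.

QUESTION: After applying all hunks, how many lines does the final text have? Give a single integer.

Hunk 1: at line 4 remove [ndai,epdg] add [ajo] -> 9 lines: aen ukcqo esp mob lxjg ajo vbtsi usy kule
Hunk 2: at line 1 remove [esp] add [mxudf,daf,rdw] -> 11 lines: aen ukcqo mxudf daf rdw mob lxjg ajo vbtsi usy kule
Hunk 3: at line 3 remove [rdw,mob] add [gubsd,ucju,kvoiq] -> 12 lines: aen ukcqo mxudf daf gubsd ucju kvoiq lxjg ajo vbtsi usy kule
Final line count: 12

Answer: 12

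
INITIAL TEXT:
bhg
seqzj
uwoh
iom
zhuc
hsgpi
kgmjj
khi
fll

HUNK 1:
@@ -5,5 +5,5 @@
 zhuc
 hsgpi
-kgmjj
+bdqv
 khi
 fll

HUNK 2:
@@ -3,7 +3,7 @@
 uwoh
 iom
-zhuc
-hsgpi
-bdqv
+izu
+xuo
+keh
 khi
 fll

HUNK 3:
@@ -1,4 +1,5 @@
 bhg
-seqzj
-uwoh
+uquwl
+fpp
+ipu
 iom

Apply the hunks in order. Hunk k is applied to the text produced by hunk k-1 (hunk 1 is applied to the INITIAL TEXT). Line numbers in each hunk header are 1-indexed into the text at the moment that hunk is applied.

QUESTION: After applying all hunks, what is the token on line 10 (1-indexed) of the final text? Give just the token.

Answer: fll

Derivation:
Hunk 1: at line 5 remove [kgmjj] add [bdqv] -> 9 lines: bhg seqzj uwoh iom zhuc hsgpi bdqv khi fll
Hunk 2: at line 3 remove [zhuc,hsgpi,bdqv] add [izu,xuo,keh] -> 9 lines: bhg seqzj uwoh iom izu xuo keh khi fll
Hunk 3: at line 1 remove [seqzj,uwoh] add [uquwl,fpp,ipu] -> 10 lines: bhg uquwl fpp ipu iom izu xuo keh khi fll
Final line 10: fll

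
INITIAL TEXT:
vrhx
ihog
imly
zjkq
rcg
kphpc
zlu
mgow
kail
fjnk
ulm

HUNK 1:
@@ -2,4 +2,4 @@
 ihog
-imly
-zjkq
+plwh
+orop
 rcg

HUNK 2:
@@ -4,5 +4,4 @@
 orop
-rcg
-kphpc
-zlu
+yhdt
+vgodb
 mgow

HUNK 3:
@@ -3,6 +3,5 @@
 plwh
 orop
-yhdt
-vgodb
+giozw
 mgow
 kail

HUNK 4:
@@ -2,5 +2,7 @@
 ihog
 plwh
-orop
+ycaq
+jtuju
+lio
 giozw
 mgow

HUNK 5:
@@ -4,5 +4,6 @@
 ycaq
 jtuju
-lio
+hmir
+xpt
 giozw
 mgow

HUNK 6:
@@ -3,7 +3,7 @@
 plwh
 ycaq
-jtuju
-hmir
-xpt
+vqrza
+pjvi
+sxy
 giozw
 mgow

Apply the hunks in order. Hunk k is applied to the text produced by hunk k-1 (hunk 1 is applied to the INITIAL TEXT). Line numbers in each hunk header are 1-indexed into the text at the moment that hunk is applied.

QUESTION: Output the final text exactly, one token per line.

Answer: vrhx
ihog
plwh
ycaq
vqrza
pjvi
sxy
giozw
mgow
kail
fjnk
ulm

Derivation:
Hunk 1: at line 2 remove [imly,zjkq] add [plwh,orop] -> 11 lines: vrhx ihog plwh orop rcg kphpc zlu mgow kail fjnk ulm
Hunk 2: at line 4 remove [rcg,kphpc,zlu] add [yhdt,vgodb] -> 10 lines: vrhx ihog plwh orop yhdt vgodb mgow kail fjnk ulm
Hunk 3: at line 3 remove [yhdt,vgodb] add [giozw] -> 9 lines: vrhx ihog plwh orop giozw mgow kail fjnk ulm
Hunk 4: at line 2 remove [orop] add [ycaq,jtuju,lio] -> 11 lines: vrhx ihog plwh ycaq jtuju lio giozw mgow kail fjnk ulm
Hunk 5: at line 4 remove [lio] add [hmir,xpt] -> 12 lines: vrhx ihog plwh ycaq jtuju hmir xpt giozw mgow kail fjnk ulm
Hunk 6: at line 3 remove [jtuju,hmir,xpt] add [vqrza,pjvi,sxy] -> 12 lines: vrhx ihog plwh ycaq vqrza pjvi sxy giozw mgow kail fjnk ulm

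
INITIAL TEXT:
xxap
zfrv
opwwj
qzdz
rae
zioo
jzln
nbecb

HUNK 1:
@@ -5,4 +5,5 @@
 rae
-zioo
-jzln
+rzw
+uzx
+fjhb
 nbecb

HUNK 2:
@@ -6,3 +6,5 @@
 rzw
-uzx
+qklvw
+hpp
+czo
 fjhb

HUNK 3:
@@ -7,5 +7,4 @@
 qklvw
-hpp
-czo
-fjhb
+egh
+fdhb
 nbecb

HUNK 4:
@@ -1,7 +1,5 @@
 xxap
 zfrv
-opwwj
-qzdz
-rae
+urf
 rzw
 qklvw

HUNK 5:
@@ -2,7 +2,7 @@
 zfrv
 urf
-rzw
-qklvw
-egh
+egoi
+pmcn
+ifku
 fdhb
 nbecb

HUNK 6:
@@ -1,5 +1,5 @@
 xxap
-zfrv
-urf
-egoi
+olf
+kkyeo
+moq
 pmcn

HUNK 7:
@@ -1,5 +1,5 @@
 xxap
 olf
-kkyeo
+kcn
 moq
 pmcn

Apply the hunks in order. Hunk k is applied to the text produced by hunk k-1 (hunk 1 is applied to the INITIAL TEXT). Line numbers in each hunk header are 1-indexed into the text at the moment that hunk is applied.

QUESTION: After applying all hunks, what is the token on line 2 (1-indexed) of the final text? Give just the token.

Hunk 1: at line 5 remove [zioo,jzln] add [rzw,uzx,fjhb] -> 9 lines: xxap zfrv opwwj qzdz rae rzw uzx fjhb nbecb
Hunk 2: at line 6 remove [uzx] add [qklvw,hpp,czo] -> 11 lines: xxap zfrv opwwj qzdz rae rzw qklvw hpp czo fjhb nbecb
Hunk 3: at line 7 remove [hpp,czo,fjhb] add [egh,fdhb] -> 10 lines: xxap zfrv opwwj qzdz rae rzw qklvw egh fdhb nbecb
Hunk 4: at line 1 remove [opwwj,qzdz,rae] add [urf] -> 8 lines: xxap zfrv urf rzw qklvw egh fdhb nbecb
Hunk 5: at line 2 remove [rzw,qklvw,egh] add [egoi,pmcn,ifku] -> 8 lines: xxap zfrv urf egoi pmcn ifku fdhb nbecb
Hunk 6: at line 1 remove [zfrv,urf,egoi] add [olf,kkyeo,moq] -> 8 lines: xxap olf kkyeo moq pmcn ifku fdhb nbecb
Hunk 7: at line 1 remove [kkyeo] add [kcn] -> 8 lines: xxap olf kcn moq pmcn ifku fdhb nbecb
Final line 2: olf

Answer: olf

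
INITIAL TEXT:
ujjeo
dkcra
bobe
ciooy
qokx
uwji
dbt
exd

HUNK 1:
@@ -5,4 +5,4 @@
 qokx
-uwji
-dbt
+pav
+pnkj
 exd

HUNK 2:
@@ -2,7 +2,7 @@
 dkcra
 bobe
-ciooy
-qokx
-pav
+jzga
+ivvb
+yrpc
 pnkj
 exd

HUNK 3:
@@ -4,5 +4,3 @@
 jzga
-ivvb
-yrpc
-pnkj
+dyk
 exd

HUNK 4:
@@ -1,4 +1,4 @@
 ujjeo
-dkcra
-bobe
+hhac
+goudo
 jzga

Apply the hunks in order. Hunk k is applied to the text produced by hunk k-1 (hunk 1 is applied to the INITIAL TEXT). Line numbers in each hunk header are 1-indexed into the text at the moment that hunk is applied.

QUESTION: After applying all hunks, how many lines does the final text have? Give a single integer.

Hunk 1: at line 5 remove [uwji,dbt] add [pav,pnkj] -> 8 lines: ujjeo dkcra bobe ciooy qokx pav pnkj exd
Hunk 2: at line 2 remove [ciooy,qokx,pav] add [jzga,ivvb,yrpc] -> 8 lines: ujjeo dkcra bobe jzga ivvb yrpc pnkj exd
Hunk 3: at line 4 remove [ivvb,yrpc,pnkj] add [dyk] -> 6 lines: ujjeo dkcra bobe jzga dyk exd
Hunk 4: at line 1 remove [dkcra,bobe] add [hhac,goudo] -> 6 lines: ujjeo hhac goudo jzga dyk exd
Final line count: 6

Answer: 6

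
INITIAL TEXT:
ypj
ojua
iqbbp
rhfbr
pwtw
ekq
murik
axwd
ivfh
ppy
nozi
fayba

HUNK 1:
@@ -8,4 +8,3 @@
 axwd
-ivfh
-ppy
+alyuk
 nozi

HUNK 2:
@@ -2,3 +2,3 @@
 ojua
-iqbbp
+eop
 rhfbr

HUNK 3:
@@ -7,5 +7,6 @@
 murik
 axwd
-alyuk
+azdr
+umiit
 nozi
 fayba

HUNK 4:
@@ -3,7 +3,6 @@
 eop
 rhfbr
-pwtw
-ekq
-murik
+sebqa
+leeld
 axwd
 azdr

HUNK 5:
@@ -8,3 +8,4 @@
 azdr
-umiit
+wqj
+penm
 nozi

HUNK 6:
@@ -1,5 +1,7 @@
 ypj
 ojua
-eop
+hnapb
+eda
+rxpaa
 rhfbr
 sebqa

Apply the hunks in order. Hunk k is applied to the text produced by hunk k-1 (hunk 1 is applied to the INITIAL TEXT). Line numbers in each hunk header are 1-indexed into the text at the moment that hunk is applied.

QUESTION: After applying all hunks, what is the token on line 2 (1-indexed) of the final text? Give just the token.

Answer: ojua

Derivation:
Hunk 1: at line 8 remove [ivfh,ppy] add [alyuk] -> 11 lines: ypj ojua iqbbp rhfbr pwtw ekq murik axwd alyuk nozi fayba
Hunk 2: at line 2 remove [iqbbp] add [eop] -> 11 lines: ypj ojua eop rhfbr pwtw ekq murik axwd alyuk nozi fayba
Hunk 3: at line 7 remove [alyuk] add [azdr,umiit] -> 12 lines: ypj ojua eop rhfbr pwtw ekq murik axwd azdr umiit nozi fayba
Hunk 4: at line 3 remove [pwtw,ekq,murik] add [sebqa,leeld] -> 11 lines: ypj ojua eop rhfbr sebqa leeld axwd azdr umiit nozi fayba
Hunk 5: at line 8 remove [umiit] add [wqj,penm] -> 12 lines: ypj ojua eop rhfbr sebqa leeld axwd azdr wqj penm nozi fayba
Hunk 6: at line 1 remove [eop] add [hnapb,eda,rxpaa] -> 14 lines: ypj ojua hnapb eda rxpaa rhfbr sebqa leeld axwd azdr wqj penm nozi fayba
Final line 2: ojua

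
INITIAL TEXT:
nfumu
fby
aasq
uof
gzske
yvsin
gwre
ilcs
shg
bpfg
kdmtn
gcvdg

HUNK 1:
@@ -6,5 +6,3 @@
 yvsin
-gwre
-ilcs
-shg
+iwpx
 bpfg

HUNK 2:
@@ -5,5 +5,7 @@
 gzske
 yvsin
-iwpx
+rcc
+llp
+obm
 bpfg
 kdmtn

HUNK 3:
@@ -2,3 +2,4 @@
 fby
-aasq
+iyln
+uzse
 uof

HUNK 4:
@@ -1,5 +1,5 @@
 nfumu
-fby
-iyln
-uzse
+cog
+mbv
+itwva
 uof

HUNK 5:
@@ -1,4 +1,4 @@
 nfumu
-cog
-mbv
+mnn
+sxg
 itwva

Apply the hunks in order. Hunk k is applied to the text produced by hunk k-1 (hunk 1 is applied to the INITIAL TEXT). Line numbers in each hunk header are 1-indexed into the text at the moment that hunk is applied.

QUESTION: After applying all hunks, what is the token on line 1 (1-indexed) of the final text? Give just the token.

Hunk 1: at line 6 remove [gwre,ilcs,shg] add [iwpx] -> 10 lines: nfumu fby aasq uof gzske yvsin iwpx bpfg kdmtn gcvdg
Hunk 2: at line 5 remove [iwpx] add [rcc,llp,obm] -> 12 lines: nfumu fby aasq uof gzske yvsin rcc llp obm bpfg kdmtn gcvdg
Hunk 3: at line 2 remove [aasq] add [iyln,uzse] -> 13 lines: nfumu fby iyln uzse uof gzske yvsin rcc llp obm bpfg kdmtn gcvdg
Hunk 4: at line 1 remove [fby,iyln,uzse] add [cog,mbv,itwva] -> 13 lines: nfumu cog mbv itwva uof gzske yvsin rcc llp obm bpfg kdmtn gcvdg
Hunk 5: at line 1 remove [cog,mbv] add [mnn,sxg] -> 13 lines: nfumu mnn sxg itwva uof gzske yvsin rcc llp obm bpfg kdmtn gcvdg
Final line 1: nfumu

Answer: nfumu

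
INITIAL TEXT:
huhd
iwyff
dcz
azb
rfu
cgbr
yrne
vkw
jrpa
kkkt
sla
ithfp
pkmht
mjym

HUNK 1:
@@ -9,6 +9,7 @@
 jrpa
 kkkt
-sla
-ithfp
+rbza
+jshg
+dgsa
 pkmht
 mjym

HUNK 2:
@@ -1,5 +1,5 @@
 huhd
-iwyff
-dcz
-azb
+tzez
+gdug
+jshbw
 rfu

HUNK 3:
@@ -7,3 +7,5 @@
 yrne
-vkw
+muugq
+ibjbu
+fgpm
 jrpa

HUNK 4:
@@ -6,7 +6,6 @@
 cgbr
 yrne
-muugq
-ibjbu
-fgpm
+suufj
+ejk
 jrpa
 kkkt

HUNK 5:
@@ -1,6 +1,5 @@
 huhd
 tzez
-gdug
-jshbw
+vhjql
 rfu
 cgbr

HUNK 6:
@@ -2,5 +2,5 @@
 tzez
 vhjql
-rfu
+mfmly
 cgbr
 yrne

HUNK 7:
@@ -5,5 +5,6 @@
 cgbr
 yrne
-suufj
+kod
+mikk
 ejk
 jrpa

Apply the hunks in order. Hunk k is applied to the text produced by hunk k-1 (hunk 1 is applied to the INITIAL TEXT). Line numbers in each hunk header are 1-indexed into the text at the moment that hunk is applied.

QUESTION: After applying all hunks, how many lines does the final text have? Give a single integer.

Answer: 16

Derivation:
Hunk 1: at line 9 remove [sla,ithfp] add [rbza,jshg,dgsa] -> 15 lines: huhd iwyff dcz azb rfu cgbr yrne vkw jrpa kkkt rbza jshg dgsa pkmht mjym
Hunk 2: at line 1 remove [iwyff,dcz,azb] add [tzez,gdug,jshbw] -> 15 lines: huhd tzez gdug jshbw rfu cgbr yrne vkw jrpa kkkt rbza jshg dgsa pkmht mjym
Hunk 3: at line 7 remove [vkw] add [muugq,ibjbu,fgpm] -> 17 lines: huhd tzez gdug jshbw rfu cgbr yrne muugq ibjbu fgpm jrpa kkkt rbza jshg dgsa pkmht mjym
Hunk 4: at line 6 remove [muugq,ibjbu,fgpm] add [suufj,ejk] -> 16 lines: huhd tzez gdug jshbw rfu cgbr yrne suufj ejk jrpa kkkt rbza jshg dgsa pkmht mjym
Hunk 5: at line 1 remove [gdug,jshbw] add [vhjql] -> 15 lines: huhd tzez vhjql rfu cgbr yrne suufj ejk jrpa kkkt rbza jshg dgsa pkmht mjym
Hunk 6: at line 2 remove [rfu] add [mfmly] -> 15 lines: huhd tzez vhjql mfmly cgbr yrne suufj ejk jrpa kkkt rbza jshg dgsa pkmht mjym
Hunk 7: at line 5 remove [suufj] add [kod,mikk] -> 16 lines: huhd tzez vhjql mfmly cgbr yrne kod mikk ejk jrpa kkkt rbza jshg dgsa pkmht mjym
Final line count: 16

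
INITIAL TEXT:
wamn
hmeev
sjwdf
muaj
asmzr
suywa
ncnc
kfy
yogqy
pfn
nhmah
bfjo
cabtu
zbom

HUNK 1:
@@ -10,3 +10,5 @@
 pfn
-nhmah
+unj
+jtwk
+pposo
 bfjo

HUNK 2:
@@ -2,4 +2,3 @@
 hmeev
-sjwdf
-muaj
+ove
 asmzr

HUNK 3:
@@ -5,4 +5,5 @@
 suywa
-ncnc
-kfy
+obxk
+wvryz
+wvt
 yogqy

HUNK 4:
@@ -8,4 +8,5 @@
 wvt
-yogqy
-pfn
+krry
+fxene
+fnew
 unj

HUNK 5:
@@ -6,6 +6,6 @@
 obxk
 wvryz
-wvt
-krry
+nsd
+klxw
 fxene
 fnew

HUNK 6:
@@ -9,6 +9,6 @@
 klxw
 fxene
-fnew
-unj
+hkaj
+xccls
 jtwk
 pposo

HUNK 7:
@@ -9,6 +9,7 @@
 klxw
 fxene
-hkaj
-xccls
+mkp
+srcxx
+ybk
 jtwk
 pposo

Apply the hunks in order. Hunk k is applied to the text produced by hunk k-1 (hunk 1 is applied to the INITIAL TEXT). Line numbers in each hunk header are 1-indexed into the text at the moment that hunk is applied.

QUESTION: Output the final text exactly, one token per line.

Hunk 1: at line 10 remove [nhmah] add [unj,jtwk,pposo] -> 16 lines: wamn hmeev sjwdf muaj asmzr suywa ncnc kfy yogqy pfn unj jtwk pposo bfjo cabtu zbom
Hunk 2: at line 2 remove [sjwdf,muaj] add [ove] -> 15 lines: wamn hmeev ove asmzr suywa ncnc kfy yogqy pfn unj jtwk pposo bfjo cabtu zbom
Hunk 3: at line 5 remove [ncnc,kfy] add [obxk,wvryz,wvt] -> 16 lines: wamn hmeev ove asmzr suywa obxk wvryz wvt yogqy pfn unj jtwk pposo bfjo cabtu zbom
Hunk 4: at line 8 remove [yogqy,pfn] add [krry,fxene,fnew] -> 17 lines: wamn hmeev ove asmzr suywa obxk wvryz wvt krry fxene fnew unj jtwk pposo bfjo cabtu zbom
Hunk 5: at line 6 remove [wvt,krry] add [nsd,klxw] -> 17 lines: wamn hmeev ove asmzr suywa obxk wvryz nsd klxw fxene fnew unj jtwk pposo bfjo cabtu zbom
Hunk 6: at line 9 remove [fnew,unj] add [hkaj,xccls] -> 17 lines: wamn hmeev ove asmzr suywa obxk wvryz nsd klxw fxene hkaj xccls jtwk pposo bfjo cabtu zbom
Hunk 7: at line 9 remove [hkaj,xccls] add [mkp,srcxx,ybk] -> 18 lines: wamn hmeev ove asmzr suywa obxk wvryz nsd klxw fxene mkp srcxx ybk jtwk pposo bfjo cabtu zbom

Answer: wamn
hmeev
ove
asmzr
suywa
obxk
wvryz
nsd
klxw
fxene
mkp
srcxx
ybk
jtwk
pposo
bfjo
cabtu
zbom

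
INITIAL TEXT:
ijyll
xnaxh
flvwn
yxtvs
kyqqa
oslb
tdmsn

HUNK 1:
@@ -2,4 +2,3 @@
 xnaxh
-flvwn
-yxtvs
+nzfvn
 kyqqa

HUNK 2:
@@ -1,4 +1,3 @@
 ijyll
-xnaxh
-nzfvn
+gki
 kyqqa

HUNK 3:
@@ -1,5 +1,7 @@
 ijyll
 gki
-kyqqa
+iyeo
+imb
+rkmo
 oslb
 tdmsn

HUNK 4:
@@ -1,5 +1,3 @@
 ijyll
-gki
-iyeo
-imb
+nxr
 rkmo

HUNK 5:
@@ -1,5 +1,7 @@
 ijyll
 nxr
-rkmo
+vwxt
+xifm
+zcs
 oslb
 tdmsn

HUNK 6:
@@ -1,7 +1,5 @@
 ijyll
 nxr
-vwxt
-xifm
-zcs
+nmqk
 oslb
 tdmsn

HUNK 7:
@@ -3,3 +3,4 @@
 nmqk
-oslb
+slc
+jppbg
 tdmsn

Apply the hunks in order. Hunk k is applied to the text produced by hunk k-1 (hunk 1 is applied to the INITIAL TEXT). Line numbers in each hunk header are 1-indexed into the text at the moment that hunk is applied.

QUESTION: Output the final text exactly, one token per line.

Answer: ijyll
nxr
nmqk
slc
jppbg
tdmsn

Derivation:
Hunk 1: at line 2 remove [flvwn,yxtvs] add [nzfvn] -> 6 lines: ijyll xnaxh nzfvn kyqqa oslb tdmsn
Hunk 2: at line 1 remove [xnaxh,nzfvn] add [gki] -> 5 lines: ijyll gki kyqqa oslb tdmsn
Hunk 3: at line 1 remove [kyqqa] add [iyeo,imb,rkmo] -> 7 lines: ijyll gki iyeo imb rkmo oslb tdmsn
Hunk 4: at line 1 remove [gki,iyeo,imb] add [nxr] -> 5 lines: ijyll nxr rkmo oslb tdmsn
Hunk 5: at line 1 remove [rkmo] add [vwxt,xifm,zcs] -> 7 lines: ijyll nxr vwxt xifm zcs oslb tdmsn
Hunk 6: at line 1 remove [vwxt,xifm,zcs] add [nmqk] -> 5 lines: ijyll nxr nmqk oslb tdmsn
Hunk 7: at line 3 remove [oslb] add [slc,jppbg] -> 6 lines: ijyll nxr nmqk slc jppbg tdmsn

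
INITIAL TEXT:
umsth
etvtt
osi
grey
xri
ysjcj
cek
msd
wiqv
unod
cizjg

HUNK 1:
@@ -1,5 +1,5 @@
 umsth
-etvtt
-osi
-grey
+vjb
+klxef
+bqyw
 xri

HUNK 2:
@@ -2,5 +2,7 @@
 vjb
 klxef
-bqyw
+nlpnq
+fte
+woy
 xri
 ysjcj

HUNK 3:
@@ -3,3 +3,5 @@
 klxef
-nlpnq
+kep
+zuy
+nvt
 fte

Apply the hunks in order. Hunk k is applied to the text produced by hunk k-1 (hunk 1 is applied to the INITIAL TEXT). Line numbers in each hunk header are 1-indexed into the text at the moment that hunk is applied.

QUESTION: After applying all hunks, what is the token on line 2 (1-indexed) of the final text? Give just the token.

Answer: vjb

Derivation:
Hunk 1: at line 1 remove [etvtt,osi,grey] add [vjb,klxef,bqyw] -> 11 lines: umsth vjb klxef bqyw xri ysjcj cek msd wiqv unod cizjg
Hunk 2: at line 2 remove [bqyw] add [nlpnq,fte,woy] -> 13 lines: umsth vjb klxef nlpnq fte woy xri ysjcj cek msd wiqv unod cizjg
Hunk 3: at line 3 remove [nlpnq] add [kep,zuy,nvt] -> 15 lines: umsth vjb klxef kep zuy nvt fte woy xri ysjcj cek msd wiqv unod cizjg
Final line 2: vjb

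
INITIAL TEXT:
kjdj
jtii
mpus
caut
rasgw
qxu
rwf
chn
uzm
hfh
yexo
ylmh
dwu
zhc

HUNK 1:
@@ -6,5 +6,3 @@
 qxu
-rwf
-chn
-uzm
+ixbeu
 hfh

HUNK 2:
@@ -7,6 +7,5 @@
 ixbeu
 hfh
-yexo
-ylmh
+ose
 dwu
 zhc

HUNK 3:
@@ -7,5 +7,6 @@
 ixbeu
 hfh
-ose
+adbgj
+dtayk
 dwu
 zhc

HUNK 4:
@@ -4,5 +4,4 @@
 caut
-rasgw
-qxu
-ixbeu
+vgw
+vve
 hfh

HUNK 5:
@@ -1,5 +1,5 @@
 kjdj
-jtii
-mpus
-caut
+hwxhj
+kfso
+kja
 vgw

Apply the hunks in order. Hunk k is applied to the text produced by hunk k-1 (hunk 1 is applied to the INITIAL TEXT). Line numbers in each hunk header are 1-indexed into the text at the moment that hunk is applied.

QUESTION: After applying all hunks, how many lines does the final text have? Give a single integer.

Hunk 1: at line 6 remove [rwf,chn,uzm] add [ixbeu] -> 12 lines: kjdj jtii mpus caut rasgw qxu ixbeu hfh yexo ylmh dwu zhc
Hunk 2: at line 7 remove [yexo,ylmh] add [ose] -> 11 lines: kjdj jtii mpus caut rasgw qxu ixbeu hfh ose dwu zhc
Hunk 3: at line 7 remove [ose] add [adbgj,dtayk] -> 12 lines: kjdj jtii mpus caut rasgw qxu ixbeu hfh adbgj dtayk dwu zhc
Hunk 4: at line 4 remove [rasgw,qxu,ixbeu] add [vgw,vve] -> 11 lines: kjdj jtii mpus caut vgw vve hfh adbgj dtayk dwu zhc
Hunk 5: at line 1 remove [jtii,mpus,caut] add [hwxhj,kfso,kja] -> 11 lines: kjdj hwxhj kfso kja vgw vve hfh adbgj dtayk dwu zhc
Final line count: 11

Answer: 11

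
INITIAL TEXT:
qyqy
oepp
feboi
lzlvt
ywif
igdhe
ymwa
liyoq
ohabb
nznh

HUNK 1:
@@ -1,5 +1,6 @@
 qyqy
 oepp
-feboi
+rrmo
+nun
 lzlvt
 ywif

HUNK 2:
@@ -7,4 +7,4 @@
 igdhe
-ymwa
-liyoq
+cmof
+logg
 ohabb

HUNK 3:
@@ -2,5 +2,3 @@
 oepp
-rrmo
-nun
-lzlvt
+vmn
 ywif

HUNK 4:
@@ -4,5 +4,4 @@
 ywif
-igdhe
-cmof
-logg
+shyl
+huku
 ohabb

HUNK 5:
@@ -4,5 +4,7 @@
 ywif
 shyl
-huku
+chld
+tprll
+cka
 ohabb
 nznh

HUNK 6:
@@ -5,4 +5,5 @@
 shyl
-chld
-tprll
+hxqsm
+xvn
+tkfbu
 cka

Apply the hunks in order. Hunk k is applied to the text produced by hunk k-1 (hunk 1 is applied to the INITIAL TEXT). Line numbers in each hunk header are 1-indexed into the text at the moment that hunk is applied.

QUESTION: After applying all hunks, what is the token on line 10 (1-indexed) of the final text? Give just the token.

Hunk 1: at line 1 remove [feboi] add [rrmo,nun] -> 11 lines: qyqy oepp rrmo nun lzlvt ywif igdhe ymwa liyoq ohabb nznh
Hunk 2: at line 7 remove [ymwa,liyoq] add [cmof,logg] -> 11 lines: qyqy oepp rrmo nun lzlvt ywif igdhe cmof logg ohabb nznh
Hunk 3: at line 2 remove [rrmo,nun,lzlvt] add [vmn] -> 9 lines: qyqy oepp vmn ywif igdhe cmof logg ohabb nznh
Hunk 4: at line 4 remove [igdhe,cmof,logg] add [shyl,huku] -> 8 lines: qyqy oepp vmn ywif shyl huku ohabb nznh
Hunk 5: at line 4 remove [huku] add [chld,tprll,cka] -> 10 lines: qyqy oepp vmn ywif shyl chld tprll cka ohabb nznh
Hunk 6: at line 5 remove [chld,tprll] add [hxqsm,xvn,tkfbu] -> 11 lines: qyqy oepp vmn ywif shyl hxqsm xvn tkfbu cka ohabb nznh
Final line 10: ohabb

Answer: ohabb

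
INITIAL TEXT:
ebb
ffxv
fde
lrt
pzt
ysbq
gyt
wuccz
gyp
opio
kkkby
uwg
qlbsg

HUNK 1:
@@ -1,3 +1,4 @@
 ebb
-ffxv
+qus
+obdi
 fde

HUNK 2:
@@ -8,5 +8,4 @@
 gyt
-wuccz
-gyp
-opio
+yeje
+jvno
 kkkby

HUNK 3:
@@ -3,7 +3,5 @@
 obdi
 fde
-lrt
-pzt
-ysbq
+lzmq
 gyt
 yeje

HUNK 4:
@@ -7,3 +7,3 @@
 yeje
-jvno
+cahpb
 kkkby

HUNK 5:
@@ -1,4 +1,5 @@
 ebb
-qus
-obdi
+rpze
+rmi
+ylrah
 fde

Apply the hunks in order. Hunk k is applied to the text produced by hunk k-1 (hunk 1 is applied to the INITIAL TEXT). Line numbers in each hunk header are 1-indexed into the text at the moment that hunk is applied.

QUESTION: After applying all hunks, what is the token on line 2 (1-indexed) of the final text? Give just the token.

Answer: rpze

Derivation:
Hunk 1: at line 1 remove [ffxv] add [qus,obdi] -> 14 lines: ebb qus obdi fde lrt pzt ysbq gyt wuccz gyp opio kkkby uwg qlbsg
Hunk 2: at line 8 remove [wuccz,gyp,opio] add [yeje,jvno] -> 13 lines: ebb qus obdi fde lrt pzt ysbq gyt yeje jvno kkkby uwg qlbsg
Hunk 3: at line 3 remove [lrt,pzt,ysbq] add [lzmq] -> 11 lines: ebb qus obdi fde lzmq gyt yeje jvno kkkby uwg qlbsg
Hunk 4: at line 7 remove [jvno] add [cahpb] -> 11 lines: ebb qus obdi fde lzmq gyt yeje cahpb kkkby uwg qlbsg
Hunk 5: at line 1 remove [qus,obdi] add [rpze,rmi,ylrah] -> 12 lines: ebb rpze rmi ylrah fde lzmq gyt yeje cahpb kkkby uwg qlbsg
Final line 2: rpze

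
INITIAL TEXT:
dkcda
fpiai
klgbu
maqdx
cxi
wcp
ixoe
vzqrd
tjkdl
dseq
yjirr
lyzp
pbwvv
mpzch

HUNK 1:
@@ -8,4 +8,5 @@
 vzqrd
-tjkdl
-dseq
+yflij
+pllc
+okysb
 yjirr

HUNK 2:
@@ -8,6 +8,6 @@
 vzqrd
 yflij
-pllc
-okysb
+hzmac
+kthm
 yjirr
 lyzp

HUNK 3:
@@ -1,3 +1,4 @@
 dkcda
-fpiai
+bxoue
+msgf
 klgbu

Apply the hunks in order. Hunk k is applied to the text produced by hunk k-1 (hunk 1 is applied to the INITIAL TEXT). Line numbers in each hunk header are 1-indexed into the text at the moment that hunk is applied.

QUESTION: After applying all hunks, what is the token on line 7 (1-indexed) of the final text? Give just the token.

Answer: wcp

Derivation:
Hunk 1: at line 8 remove [tjkdl,dseq] add [yflij,pllc,okysb] -> 15 lines: dkcda fpiai klgbu maqdx cxi wcp ixoe vzqrd yflij pllc okysb yjirr lyzp pbwvv mpzch
Hunk 2: at line 8 remove [pllc,okysb] add [hzmac,kthm] -> 15 lines: dkcda fpiai klgbu maqdx cxi wcp ixoe vzqrd yflij hzmac kthm yjirr lyzp pbwvv mpzch
Hunk 3: at line 1 remove [fpiai] add [bxoue,msgf] -> 16 lines: dkcda bxoue msgf klgbu maqdx cxi wcp ixoe vzqrd yflij hzmac kthm yjirr lyzp pbwvv mpzch
Final line 7: wcp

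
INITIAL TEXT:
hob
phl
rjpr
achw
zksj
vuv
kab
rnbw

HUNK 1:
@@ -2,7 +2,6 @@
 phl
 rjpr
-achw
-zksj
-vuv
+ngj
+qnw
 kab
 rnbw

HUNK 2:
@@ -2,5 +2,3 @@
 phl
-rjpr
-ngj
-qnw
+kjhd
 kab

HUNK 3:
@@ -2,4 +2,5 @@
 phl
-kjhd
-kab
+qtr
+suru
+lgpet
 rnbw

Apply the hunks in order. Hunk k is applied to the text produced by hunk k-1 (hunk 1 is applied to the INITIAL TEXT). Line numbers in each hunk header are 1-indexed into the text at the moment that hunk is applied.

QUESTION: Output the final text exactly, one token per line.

Answer: hob
phl
qtr
suru
lgpet
rnbw

Derivation:
Hunk 1: at line 2 remove [achw,zksj,vuv] add [ngj,qnw] -> 7 lines: hob phl rjpr ngj qnw kab rnbw
Hunk 2: at line 2 remove [rjpr,ngj,qnw] add [kjhd] -> 5 lines: hob phl kjhd kab rnbw
Hunk 3: at line 2 remove [kjhd,kab] add [qtr,suru,lgpet] -> 6 lines: hob phl qtr suru lgpet rnbw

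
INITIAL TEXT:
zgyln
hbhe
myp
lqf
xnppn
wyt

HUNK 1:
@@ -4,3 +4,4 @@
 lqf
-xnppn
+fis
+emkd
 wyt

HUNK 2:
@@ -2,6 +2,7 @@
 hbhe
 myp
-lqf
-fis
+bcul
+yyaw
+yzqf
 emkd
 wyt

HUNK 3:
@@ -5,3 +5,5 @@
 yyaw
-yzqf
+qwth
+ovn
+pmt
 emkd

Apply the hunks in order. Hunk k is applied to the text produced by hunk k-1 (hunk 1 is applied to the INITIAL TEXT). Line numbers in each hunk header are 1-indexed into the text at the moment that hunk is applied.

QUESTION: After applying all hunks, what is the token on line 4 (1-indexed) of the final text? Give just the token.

Answer: bcul

Derivation:
Hunk 1: at line 4 remove [xnppn] add [fis,emkd] -> 7 lines: zgyln hbhe myp lqf fis emkd wyt
Hunk 2: at line 2 remove [lqf,fis] add [bcul,yyaw,yzqf] -> 8 lines: zgyln hbhe myp bcul yyaw yzqf emkd wyt
Hunk 3: at line 5 remove [yzqf] add [qwth,ovn,pmt] -> 10 lines: zgyln hbhe myp bcul yyaw qwth ovn pmt emkd wyt
Final line 4: bcul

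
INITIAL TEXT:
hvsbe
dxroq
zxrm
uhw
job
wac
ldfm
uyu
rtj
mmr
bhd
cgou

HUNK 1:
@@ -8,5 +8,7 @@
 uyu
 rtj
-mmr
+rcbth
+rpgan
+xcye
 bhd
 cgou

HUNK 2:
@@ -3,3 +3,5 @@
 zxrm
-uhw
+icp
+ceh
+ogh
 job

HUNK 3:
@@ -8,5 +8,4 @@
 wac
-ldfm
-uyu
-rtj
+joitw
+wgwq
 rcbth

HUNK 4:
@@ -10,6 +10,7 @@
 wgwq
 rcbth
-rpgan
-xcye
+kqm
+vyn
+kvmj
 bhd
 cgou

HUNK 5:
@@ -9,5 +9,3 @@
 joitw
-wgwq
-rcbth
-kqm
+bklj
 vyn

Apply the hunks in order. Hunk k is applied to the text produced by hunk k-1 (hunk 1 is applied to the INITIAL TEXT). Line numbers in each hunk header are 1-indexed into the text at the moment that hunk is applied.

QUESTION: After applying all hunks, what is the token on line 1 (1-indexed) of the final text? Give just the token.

Answer: hvsbe

Derivation:
Hunk 1: at line 8 remove [mmr] add [rcbth,rpgan,xcye] -> 14 lines: hvsbe dxroq zxrm uhw job wac ldfm uyu rtj rcbth rpgan xcye bhd cgou
Hunk 2: at line 3 remove [uhw] add [icp,ceh,ogh] -> 16 lines: hvsbe dxroq zxrm icp ceh ogh job wac ldfm uyu rtj rcbth rpgan xcye bhd cgou
Hunk 3: at line 8 remove [ldfm,uyu,rtj] add [joitw,wgwq] -> 15 lines: hvsbe dxroq zxrm icp ceh ogh job wac joitw wgwq rcbth rpgan xcye bhd cgou
Hunk 4: at line 10 remove [rpgan,xcye] add [kqm,vyn,kvmj] -> 16 lines: hvsbe dxroq zxrm icp ceh ogh job wac joitw wgwq rcbth kqm vyn kvmj bhd cgou
Hunk 5: at line 9 remove [wgwq,rcbth,kqm] add [bklj] -> 14 lines: hvsbe dxroq zxrm icp ceh ogh job wac joitw bklj vyn kvmj bhd cgou
Final line 1: hvsbe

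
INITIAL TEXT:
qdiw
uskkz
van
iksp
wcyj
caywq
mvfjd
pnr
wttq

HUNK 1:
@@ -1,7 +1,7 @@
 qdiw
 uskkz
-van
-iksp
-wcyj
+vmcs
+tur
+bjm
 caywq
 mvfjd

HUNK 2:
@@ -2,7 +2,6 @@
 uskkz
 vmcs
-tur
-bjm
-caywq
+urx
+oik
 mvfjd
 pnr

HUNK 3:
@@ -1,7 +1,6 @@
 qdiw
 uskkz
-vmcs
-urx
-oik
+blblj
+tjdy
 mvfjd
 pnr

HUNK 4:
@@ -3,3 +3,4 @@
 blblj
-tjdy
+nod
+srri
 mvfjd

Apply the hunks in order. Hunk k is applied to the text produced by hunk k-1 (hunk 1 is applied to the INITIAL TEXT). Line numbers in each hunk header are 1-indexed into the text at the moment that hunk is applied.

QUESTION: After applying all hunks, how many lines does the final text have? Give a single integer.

Answer: 8

Derivation:
Hunk 1: at line 1 remove [van,iksp,wcyj] add [vmcs,tur,bjm] -> 9 lines: qdiw uskkz vmcs tur bjm caywq mvfjd pnr wttq
Hunk 2: at line 2 remove [tur,bjm,caywq] add [urx,oik] -> 8 lines: qdiw uskkz vmcs urx oik mvfjd pnr wttq
Hunk 3: at line 1 remove [vmcs,urx,oik] add [blblj,tjdy] -> 7 lines: qdiw uskkz blblj tjdy mvfjd pnr wttq
Hunk 4: at line 3 remove [tjdy] add [nod,srri] -> 8 lines: qdiw uskkz blblj nod srri mvfjd pnr wttq
Final line count: 8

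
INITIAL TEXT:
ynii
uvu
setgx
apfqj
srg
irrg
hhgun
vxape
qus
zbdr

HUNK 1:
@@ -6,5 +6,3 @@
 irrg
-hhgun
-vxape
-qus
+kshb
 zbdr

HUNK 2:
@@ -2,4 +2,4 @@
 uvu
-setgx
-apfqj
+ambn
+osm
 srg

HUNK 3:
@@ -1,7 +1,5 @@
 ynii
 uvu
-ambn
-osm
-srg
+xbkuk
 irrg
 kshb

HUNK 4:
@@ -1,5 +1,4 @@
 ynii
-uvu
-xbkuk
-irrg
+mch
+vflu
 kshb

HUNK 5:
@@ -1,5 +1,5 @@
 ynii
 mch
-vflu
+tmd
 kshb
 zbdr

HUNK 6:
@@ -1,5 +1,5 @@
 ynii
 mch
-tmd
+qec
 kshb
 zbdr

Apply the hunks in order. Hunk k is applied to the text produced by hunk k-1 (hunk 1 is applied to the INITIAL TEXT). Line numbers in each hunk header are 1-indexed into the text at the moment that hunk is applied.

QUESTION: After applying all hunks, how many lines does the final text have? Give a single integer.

Hunk 1: at line 6 remove [hhgun,vxape,qus] add [kshb] -> 8 lines: ynii uvu setgx apfqj srg irrg kshb zbdr
Hunk 2: at line 2 remove [setgx,apfqj] add [ambn,osm] -> 8 lines: ynii uvu ambn osm srg irrg kshb zbdr
Hunk 3: at line 1 remove [ambn,osm,srg] add [xbkuk] -> 6 lines: ynii uvu xbkuk irrg kshb zbdr
Hunk 4: at line 1 remove [uvu,xbkuk,irrg] add [mch,vflu] -> 5 lines: ynii mch vflu kshb zbdr
Hunk 5: at line 1 remove [vflu] add [tmd] -> 5 lines: ynii mch tmd kshb zbdr
Hunk 6: at line 1 remove [tmd] add [qec] -> 5 lines: ynii mch qec kshb zbdr
Final line count: 5

Answer: 5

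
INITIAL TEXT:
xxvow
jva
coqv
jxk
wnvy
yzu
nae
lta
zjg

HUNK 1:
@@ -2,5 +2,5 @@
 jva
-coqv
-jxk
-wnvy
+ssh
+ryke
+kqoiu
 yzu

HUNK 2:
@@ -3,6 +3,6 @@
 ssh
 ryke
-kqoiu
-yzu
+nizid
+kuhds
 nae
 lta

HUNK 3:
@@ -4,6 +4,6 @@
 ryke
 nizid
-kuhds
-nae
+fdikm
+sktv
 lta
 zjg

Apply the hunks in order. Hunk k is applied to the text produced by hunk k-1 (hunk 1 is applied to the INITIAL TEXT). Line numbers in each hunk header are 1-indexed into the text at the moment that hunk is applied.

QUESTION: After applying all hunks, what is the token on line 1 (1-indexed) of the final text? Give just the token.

Hunk 1: at line 2 remove [coqv,jxk,wnvy] add [ssh,ryke,kqoiu] -> 9 lines: xxvow jva ssh ryke kqoiu yzu nae lta zjg
Hunk 2: at line 3 remove [kqoiu,yzu] add [nizid,kuhds] -> 9 lines: xxvow jva ssh ryke nizid kuhds nae lta zjg
Hunk 3: at line 4 remove [kuhds,nae] add [fdikm,sktv] -> 9 lines: xxvow jva ssh ryke nizid fdikm sktv lta zjg
Final line 1: xxvow

Answer: xxvow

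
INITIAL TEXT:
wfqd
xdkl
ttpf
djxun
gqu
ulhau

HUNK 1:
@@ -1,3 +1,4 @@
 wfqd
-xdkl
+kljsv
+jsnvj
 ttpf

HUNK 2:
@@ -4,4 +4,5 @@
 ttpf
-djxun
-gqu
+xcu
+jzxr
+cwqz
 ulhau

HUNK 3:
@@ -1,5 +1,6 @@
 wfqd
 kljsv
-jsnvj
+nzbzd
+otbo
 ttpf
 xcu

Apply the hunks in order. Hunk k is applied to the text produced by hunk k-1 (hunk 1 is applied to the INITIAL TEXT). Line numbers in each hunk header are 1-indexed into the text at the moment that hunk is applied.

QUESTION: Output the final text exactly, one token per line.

Hunk 1: at line 1 remove [xdkl] add [kljsv,jsnvj] -> 7 lines: wfqd kljsv jsnvj ttpf djxun gqu ulhau
Hunk 2: at line 4 remove [djxun,gqu] add [xcu,jzxr,cwqz] -> 8 lines: wfqd kljsv jsnvj ttpf xcu jzxr cwqz ulhau
Hunk 3: at line 1 remove [jsnvj] add [nzbzd,otbo] -> 9 lines: wfqd kljsv nzbzd otbo ttpf xcu jzxr cwqz ulhau

Answer: wfqd
kljsv
nzbzd
otbo
ttpf
xcu
jzxr
cwqz
ulhau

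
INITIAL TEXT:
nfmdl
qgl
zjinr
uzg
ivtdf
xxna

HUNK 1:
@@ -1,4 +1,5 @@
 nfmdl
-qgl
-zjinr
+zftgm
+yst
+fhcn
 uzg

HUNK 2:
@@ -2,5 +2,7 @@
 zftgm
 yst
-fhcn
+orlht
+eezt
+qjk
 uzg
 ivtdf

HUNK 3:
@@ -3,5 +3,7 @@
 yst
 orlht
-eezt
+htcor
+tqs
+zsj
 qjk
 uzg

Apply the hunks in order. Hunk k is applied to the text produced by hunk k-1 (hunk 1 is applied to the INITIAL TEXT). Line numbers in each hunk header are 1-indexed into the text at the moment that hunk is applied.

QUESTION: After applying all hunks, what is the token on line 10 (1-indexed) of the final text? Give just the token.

Answer: ivtdf

Derivation:
Hunk 1: at line 1 remove [qgl,zjinr] add [zftgm,yst,fhcn] -> 7 lines: nfmdl zftgm yst fhcn uzg ivtdf xxna
Hunk 2: at line 2 remove [fhcn] add [orlht,eezt,qjk] -> 9 lines: nfmdl zftgm yst orlht eezt qjk uzg ivtdf xxna
Hunk 3: at line 3 remove [eezt] add [htcor,tqs,zsj] -> 11 lines: nfmdl zftgm yst orlht htcor tqs zsj qjk uzg ivtdf xxna
Final line 10: ivtdf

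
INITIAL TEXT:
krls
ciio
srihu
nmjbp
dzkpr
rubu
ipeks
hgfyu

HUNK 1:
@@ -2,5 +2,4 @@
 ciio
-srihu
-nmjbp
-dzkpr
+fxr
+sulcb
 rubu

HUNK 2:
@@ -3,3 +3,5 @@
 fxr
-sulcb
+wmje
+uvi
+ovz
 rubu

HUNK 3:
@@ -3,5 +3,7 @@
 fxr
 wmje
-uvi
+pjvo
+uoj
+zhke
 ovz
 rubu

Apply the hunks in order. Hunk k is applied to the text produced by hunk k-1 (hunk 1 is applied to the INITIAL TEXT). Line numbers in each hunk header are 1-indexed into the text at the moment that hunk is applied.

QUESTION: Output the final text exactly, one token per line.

Answer: krls
ciio
fxr
wmje
pjvo
uoj
zhke
ovz
rubu
ipeks
hgfyu

Derivation:
Hunk 1: at line 2 remove [srihu,nmjbp,dzkpr] add [fxr,sulcb] -> 7 lines: krls ciio fxr sulcb rubu ipeks hgfyu
Hunk 2: at line 3 remove [sulcb] add [wmje,uvi,ovz] -> 9 lines: krls ciio fxr wmje uvi ovz rubu ipeks hgfyu
Hunk 3: at line 3 remove [uvi] add [pjvo,uoj,zhke] -> 11 lines: krls ciio fxr wmje pjvo uoj zhke ovz rubu ipeks hgfyu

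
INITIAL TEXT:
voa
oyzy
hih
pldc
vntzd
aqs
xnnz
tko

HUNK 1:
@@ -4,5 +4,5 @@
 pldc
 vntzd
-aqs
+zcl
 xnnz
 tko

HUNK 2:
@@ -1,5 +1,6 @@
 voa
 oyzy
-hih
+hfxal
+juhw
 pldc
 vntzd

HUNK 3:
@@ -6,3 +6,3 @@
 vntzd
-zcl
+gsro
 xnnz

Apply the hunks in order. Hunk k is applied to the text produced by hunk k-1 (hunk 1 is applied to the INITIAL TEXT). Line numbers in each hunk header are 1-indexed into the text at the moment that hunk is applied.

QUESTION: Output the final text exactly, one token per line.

Hunk 1: at line 4 remove [aqs] add [zcl] -> 8 lines: voa oyzy hih pldc vntzd zcl xnnz tko
Hunk 2: at line 1 remove [hih] add [hfxal,juhw] -> 9 lines: voa oyzy hfxal juhw pldc vntzd zcl xnnz tko
Hunk 3: at line 6 remove [zcl] add [gsro] -> 9 lines: voa oyzy hfxal juhw pldc vntzd gsro xnnz tko

Answer: voa
oyzy
hfxal
juhw
pldc
vntzd
gsro
xnnz
tko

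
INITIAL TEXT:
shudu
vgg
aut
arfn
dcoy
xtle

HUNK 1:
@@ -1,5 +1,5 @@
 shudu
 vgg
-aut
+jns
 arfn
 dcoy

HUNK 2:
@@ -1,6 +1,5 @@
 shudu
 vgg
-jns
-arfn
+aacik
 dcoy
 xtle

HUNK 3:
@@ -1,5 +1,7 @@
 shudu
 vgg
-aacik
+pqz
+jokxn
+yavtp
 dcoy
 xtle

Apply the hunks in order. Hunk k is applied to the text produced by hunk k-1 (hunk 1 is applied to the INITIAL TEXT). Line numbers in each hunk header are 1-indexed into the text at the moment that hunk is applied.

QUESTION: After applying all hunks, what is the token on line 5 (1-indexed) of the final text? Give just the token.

Hunk 1: at line 1 remove [aut] add [jns] -> 6 lines: shudu vgg jns arfn dcoy xtle
Hunk 2: at line 1 remove [jns,arfn] add [aacik] -> 5 lines: shudu vgg aacik dcoy xtle
Hunk 3: at line 1 remove [aacik] add [pqz,jokxn,yavtp] -> 7 lines: shudu vgg pqz jokxn yavtp dcoy xtle
Final line 5: yavtp

Answer: yavtp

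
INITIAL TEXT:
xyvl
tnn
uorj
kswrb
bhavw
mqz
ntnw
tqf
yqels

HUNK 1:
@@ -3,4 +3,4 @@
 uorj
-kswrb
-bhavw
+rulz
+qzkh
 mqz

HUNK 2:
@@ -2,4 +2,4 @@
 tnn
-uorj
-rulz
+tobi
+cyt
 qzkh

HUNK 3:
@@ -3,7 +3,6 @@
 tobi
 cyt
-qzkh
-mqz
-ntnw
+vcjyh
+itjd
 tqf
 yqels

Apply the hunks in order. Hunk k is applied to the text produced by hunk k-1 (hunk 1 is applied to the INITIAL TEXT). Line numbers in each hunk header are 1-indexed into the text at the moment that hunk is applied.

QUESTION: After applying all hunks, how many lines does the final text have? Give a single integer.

Answer: 8

Derivation:
Hunk 1: at line 3 remove [kswrb,bhavw] add [rulz,qzkh] -> 9 lines: xyvl tnn uorj rulz qzkh mqz ntnw tqf yqels
Hunk 2: at line 2 remove [uorj,rulz] add [tobi,cyt] -> 9 lines: xyvl tnn tobi cyt qzkh mqz ntnw tqf yqels
Hunk 3: at line 3 remove [qzkh,mqz,ntnw] add [vcjyh,itjd] -> 8 lines: xyvl tnn tobi cyt vcjyh itjd tqf yqels
Final line count: 8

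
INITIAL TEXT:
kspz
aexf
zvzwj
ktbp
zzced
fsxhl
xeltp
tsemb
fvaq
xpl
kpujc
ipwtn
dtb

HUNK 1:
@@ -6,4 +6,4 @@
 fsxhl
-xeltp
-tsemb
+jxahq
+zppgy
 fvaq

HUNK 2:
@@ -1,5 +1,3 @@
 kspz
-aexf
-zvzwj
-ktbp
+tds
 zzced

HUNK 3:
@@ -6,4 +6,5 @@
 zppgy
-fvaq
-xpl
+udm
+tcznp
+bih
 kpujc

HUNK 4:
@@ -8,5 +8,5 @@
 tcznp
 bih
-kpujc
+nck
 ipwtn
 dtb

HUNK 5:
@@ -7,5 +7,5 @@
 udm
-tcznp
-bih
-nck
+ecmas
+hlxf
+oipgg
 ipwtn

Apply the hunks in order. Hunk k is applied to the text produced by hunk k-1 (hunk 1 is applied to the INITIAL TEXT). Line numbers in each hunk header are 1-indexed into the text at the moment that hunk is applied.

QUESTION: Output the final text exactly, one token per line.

Hunk 1: at line 6 remove [xeltp,tsemb] add [jxahq,zppgy] -> 13 lines: kspz aexf zvzwj ktbp zzced fsxhl jxahq zppgy fvaq xpl kpujc ipwtn dtb
Hunk 2: at line 1 remove [aexf,zvzwj,ktbp] add [tds] -> 11 lines: kspz tds zzced fsxhl jxahq zppgy fvaq xpl kpujc ipwtn dtb
Hunk 3: at line 6 remove [fvaq,xpl] add [udm,tcznp,bih] -> 12 lines: kspz tds zzced fsxhl jxahq zppgy udm tcznp bih kpujc ipwtn dtb
Hunk 4: at line 8 remove [kpujc] add [nck] -> 12 lines: kspz tds zzced fsxhl jxahq zppgy udm tcznp bih nck ipwtn dtb
Hunk 5: at line 7 remove [tcznp,bih,nck] add [ecmas,hlxf,oipgg] -> 12 lines: kspz tds zzced fsxhl jxahq zppgy udm ecmas hlxf oipgg ipwtn dtb

Answer: kspz
tds
zzced
fsxhl
jxahq
zppgy
udm
ecmas
hlxf
oipgg
ipwtn
dtb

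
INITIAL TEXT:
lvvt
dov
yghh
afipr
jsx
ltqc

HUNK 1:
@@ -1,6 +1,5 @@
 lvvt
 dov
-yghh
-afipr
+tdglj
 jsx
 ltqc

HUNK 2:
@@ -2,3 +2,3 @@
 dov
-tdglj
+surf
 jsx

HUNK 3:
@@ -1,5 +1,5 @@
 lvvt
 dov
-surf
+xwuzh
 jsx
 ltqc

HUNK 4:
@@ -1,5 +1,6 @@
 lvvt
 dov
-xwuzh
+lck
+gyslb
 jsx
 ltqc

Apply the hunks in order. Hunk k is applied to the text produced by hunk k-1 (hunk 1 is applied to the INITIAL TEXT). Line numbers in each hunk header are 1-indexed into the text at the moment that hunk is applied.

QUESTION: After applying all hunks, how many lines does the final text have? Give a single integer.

Hunk 1: at line 1 remove [yghh,afipr] add [tdglj] -> 5 lines: lvvt dov tdglj jsx ltqc
Hunk 2: at line 2 remove [tdglj] add [surf] -> 5 lines: lvvt dov surf jsx ltqc
Hunk 3: at line 1 remove [surf] add [xwuzh] -> 5 lines: lvvt dov xwuzh jsx ltqc
Hunk 4: at line 1 remove [xwuzh] add [lck,gyslb] -> 6 lines: lvvt dov lck gyslb jsx ltqc
Final line count: 6

Answer: 6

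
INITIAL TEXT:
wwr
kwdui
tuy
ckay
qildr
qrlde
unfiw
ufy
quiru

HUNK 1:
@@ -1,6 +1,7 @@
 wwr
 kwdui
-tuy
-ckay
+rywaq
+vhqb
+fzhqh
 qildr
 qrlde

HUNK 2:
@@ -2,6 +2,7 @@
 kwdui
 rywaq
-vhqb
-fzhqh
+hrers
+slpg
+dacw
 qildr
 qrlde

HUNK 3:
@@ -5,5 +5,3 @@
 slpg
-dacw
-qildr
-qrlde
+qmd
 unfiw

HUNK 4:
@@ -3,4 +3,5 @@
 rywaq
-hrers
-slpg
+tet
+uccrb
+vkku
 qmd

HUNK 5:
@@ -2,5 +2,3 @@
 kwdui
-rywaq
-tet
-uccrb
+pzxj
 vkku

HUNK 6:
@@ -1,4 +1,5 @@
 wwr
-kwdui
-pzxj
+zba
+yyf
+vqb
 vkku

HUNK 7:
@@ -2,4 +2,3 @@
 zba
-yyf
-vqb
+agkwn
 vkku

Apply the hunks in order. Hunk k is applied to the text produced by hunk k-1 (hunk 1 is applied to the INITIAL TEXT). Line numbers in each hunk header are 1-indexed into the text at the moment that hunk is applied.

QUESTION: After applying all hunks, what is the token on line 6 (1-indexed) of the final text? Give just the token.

Hunk 1: at line 1 remove [tuy,ckay] add [rywaq,vhqb,fzhqh] -> 10 lines: wwr kwdui rywaq vhqb fzhqh qildr qrlde unfiw ufy quiru
Hunk 2: at line 2 remove [vhqb,fzhqh] add [hrers,slpg,dacw] -> 11 lines: wwr kwdui rywaq hrers slpg dacw qildr qrlde unfiw ufy quiru
Hunk 3: at line 5 remove [dacw,qildr,qrlde] add [qmd] -> 9 lines: wwr kwdui rywaq hrers slpg qmd unfiw ufy quiru
Hunk 4: at line 3 remove [hrers,slpg] add [tet,uccrb,vkku] -> 10 lines: wwr kwdui rywaq tet uccrb vkku qmd unfiw ufy quiru
Hunk 5: at line 2 remove [rywaq,tet,uccrb] add [pzxj] -> 8 lines: wwr kwdui pzxj vkku qmd unfiw ufy quiru
Hunk 6: at line 1 remove [kwdui,pzxj] add [zba,yyf,vqb] -> 9 lines: wwr zba yyf vqb vkku qmd unfiw ufy quiru
Hunk 7: at line 2 remove [yyf,vqb] add [agkwn] -> 8 lines: wwr zba agkwn vkku qmd unfiw ufy quiru
Final line 6: unfiw

Answer: unfiw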